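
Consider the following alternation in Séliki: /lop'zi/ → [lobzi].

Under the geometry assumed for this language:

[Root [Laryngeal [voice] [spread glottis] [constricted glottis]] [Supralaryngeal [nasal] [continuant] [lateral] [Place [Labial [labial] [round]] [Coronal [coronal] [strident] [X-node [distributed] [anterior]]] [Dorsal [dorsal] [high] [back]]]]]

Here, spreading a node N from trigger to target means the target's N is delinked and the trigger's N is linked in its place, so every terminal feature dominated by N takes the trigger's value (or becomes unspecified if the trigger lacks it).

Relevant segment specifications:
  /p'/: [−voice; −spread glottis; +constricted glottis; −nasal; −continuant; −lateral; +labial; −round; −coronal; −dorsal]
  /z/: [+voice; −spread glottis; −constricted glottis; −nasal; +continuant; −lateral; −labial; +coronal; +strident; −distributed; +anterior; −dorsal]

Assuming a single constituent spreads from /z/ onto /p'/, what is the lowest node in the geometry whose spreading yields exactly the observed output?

Feature comparison: [voice], [constricted glottis] differ between /p'/ and [b]; the remaining terminals match.
In this geometry the lowest node dominating all of them is Laryngeal: every daughter of Laryngeal dominates only a proper subset, so no lower node suffices.
If Laryngeal spreads, every terminal under it takes /z/'s value, producing [b] as observed.
Had Root spread, [coronal], [continuant] would have taken /z/'s values; they stay as in /p'/, confirming the spreading constituent is exactly Laryngeal.

Laryngeal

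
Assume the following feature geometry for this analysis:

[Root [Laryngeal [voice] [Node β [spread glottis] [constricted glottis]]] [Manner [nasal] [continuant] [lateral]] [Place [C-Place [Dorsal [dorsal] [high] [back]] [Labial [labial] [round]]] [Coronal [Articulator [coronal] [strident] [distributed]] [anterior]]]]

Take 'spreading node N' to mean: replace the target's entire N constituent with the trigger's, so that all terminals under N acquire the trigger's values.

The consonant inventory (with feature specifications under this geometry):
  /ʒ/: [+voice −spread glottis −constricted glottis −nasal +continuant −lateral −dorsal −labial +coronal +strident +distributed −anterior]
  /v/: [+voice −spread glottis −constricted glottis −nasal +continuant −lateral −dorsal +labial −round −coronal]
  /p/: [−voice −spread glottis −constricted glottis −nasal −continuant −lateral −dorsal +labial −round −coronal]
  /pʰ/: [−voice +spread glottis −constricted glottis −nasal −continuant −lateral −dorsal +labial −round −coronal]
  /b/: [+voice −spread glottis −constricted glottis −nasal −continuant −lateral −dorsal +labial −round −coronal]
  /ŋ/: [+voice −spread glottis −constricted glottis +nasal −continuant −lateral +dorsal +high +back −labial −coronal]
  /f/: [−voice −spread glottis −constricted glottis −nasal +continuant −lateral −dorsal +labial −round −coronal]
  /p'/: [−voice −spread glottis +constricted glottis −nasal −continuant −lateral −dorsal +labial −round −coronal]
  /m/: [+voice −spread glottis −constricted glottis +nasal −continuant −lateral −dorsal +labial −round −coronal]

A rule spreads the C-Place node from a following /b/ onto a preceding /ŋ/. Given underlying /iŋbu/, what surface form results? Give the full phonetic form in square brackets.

[imbu]

The C-Place node dominates the terminals [dorsal], [high], [back], [labial], [round].
After delinking /ŋ/'s C-Place and linking /b/'s, the affected terminals become [−dorsal], [+labial], [−round]; [voice], [spread glottis], [constricted glottis], … (outside C-Place) are retained from /ŋ/.
Among the inventory, only /m/ has exactly this specification, giving the surface form [imbu].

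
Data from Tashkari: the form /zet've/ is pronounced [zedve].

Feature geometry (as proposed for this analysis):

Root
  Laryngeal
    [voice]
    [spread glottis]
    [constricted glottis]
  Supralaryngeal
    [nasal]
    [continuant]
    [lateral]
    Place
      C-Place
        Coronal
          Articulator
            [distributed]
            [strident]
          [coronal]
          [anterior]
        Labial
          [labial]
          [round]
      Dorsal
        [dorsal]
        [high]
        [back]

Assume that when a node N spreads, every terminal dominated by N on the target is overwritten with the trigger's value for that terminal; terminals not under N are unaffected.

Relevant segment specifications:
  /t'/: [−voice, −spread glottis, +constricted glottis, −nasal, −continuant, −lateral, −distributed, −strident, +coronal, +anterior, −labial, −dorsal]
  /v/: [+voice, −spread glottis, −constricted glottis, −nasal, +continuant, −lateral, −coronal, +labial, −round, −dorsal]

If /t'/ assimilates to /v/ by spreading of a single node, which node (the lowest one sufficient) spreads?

Laryngeal

/t'/ and [d] differ in [voice], [constricted glottis]; every other specified feature is identical.
The smallest constituent containing every changed terminal is Laryngeal — each of its daughters lacks at least one of the affected features.
Spreading Laryngeal from /v/ overwrites each of those terminals with /v/'s values, yielding exactly [d].
Had Root spread, [labial], [continuant] would have taken /v/'s values; they stay as in /t'/, confirming the spreading constituent is exactly Laryngeal.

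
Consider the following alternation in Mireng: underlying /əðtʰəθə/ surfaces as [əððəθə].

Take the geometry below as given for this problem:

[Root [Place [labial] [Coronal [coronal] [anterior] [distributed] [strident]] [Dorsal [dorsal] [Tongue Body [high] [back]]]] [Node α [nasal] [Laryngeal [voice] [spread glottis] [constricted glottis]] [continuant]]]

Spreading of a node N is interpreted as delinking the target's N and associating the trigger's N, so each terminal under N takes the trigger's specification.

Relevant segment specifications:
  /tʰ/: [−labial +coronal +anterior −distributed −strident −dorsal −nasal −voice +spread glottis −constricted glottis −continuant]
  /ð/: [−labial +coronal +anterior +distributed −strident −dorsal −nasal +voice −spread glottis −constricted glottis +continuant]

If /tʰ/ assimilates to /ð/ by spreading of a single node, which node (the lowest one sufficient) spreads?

Comparing /tʰ/ with its surface form [ð], the features that change are [voice], [spread glottis], [continuant], [distributed].
The smallest constituent containing every changed terminal is Root — each of its daughters lacks at least one of the affected features.
If Root spreads, every terminal under it takes /ð/'s value, producing [ð] as observed.

Root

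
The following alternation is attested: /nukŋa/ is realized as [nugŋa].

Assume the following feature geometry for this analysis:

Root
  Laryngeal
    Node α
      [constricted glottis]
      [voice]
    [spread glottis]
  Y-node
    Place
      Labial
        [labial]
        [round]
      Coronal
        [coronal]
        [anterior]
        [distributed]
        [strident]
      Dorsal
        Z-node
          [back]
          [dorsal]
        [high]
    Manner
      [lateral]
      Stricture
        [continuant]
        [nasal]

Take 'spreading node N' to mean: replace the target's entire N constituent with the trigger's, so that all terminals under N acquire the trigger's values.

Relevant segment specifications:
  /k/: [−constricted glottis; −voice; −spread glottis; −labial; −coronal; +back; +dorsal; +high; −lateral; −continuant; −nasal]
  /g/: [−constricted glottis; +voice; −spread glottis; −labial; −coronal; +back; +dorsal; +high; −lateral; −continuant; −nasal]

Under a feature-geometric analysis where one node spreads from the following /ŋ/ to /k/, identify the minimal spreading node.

Feature comparison: [voice] differs between /k/ and [g]; the remaining terminals match.
With a single altered terminal, the smallest constituent that could spread is that terminal — [voice].
[nasal], a feature on which the two segments disagree outside [voice], is unchanged — nothing dominating it spread, and [voice] is the minimal sufficient constituent.

[voice]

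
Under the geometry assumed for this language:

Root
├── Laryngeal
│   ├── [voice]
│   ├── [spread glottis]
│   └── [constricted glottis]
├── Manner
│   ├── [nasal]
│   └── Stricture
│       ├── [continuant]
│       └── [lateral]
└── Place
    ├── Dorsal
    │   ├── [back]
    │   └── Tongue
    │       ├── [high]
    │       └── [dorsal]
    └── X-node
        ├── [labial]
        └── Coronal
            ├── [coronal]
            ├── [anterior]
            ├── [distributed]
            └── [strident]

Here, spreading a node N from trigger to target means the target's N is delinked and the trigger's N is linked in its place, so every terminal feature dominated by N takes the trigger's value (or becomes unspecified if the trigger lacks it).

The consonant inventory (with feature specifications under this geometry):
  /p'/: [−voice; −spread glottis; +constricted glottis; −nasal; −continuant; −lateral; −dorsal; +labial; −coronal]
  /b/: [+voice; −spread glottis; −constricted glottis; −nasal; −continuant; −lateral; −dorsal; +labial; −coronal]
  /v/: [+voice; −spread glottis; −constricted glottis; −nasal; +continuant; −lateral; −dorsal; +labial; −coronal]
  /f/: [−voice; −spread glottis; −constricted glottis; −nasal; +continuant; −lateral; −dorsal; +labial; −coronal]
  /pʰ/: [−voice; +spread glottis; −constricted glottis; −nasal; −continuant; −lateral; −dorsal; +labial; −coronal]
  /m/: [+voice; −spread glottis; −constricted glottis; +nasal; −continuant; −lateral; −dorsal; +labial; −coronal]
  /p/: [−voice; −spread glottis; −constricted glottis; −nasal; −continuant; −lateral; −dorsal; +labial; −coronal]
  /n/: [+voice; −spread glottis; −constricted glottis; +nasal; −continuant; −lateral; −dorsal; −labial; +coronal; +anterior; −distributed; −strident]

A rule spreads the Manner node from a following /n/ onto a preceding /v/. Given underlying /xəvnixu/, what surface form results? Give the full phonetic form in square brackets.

Terminals under Manner in this geometry: [nasal], [continuant], [lateral].
The target acquires /n/'s values for everything under Manner — [+nasal], [−continuant], [−lateral] — while keeping its own [voice], [spread glottis], [constricted glottis], ….
The resulting bundle matches /m/ in the inventory; substituting it for /v/ gives [xəmnixu].

[xəmnixu]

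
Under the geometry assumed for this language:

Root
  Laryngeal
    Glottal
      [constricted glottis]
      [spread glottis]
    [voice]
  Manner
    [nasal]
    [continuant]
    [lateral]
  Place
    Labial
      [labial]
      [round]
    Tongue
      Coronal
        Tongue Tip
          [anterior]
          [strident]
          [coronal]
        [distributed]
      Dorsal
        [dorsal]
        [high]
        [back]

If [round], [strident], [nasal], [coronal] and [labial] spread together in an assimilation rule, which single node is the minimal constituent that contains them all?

[round]: Root ▹ Place ▹ Labial ▹ [round].
[strident]: Root ▹ Place ▹ Tongue ▹ Coronal ▹ Tongue Tip ▹ [strident].
[nasal]: Root ▹ Manner ▹ [nasal].
[coronal]: Root ▹ Place ▹ Tongue ▹ Coronal ▹ Tongue Tip ▹ [coronal].
[labial]: Root ▹ Place ▹ Labial ▹ [labial].
The lowest node appearing on every path is Root; each proper daughter of Root fails to dominate at least one of the listed features.

Root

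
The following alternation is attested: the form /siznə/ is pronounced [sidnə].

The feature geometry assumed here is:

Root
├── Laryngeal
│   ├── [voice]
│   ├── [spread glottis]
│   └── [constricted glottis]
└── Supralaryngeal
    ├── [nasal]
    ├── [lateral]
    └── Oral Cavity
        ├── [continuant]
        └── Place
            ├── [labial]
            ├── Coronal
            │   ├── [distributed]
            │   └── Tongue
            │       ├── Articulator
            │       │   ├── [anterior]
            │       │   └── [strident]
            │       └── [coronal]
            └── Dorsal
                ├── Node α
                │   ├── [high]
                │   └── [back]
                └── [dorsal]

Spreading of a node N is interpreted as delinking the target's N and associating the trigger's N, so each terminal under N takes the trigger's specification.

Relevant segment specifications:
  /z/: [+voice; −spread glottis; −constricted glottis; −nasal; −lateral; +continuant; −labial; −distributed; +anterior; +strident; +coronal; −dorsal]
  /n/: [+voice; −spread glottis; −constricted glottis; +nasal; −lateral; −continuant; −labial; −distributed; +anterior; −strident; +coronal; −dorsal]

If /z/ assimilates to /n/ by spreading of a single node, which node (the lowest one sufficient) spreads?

Oral Cavity

Comparing /z/ with its surface form [d], the features that change are [continuant], [strident].
These terminals are all dominated by Oral Cavity, and no proper subconstituent of Oral Cavity covers them all; Oral Cavity is their lowest common ancestor.
If Oral Cavity spreads, every terminal under it takes /n/'s value, producing [d] as observed.
Since [nasal] is preserved even though /n/ disagrees there, no node above Oral Cavity spread.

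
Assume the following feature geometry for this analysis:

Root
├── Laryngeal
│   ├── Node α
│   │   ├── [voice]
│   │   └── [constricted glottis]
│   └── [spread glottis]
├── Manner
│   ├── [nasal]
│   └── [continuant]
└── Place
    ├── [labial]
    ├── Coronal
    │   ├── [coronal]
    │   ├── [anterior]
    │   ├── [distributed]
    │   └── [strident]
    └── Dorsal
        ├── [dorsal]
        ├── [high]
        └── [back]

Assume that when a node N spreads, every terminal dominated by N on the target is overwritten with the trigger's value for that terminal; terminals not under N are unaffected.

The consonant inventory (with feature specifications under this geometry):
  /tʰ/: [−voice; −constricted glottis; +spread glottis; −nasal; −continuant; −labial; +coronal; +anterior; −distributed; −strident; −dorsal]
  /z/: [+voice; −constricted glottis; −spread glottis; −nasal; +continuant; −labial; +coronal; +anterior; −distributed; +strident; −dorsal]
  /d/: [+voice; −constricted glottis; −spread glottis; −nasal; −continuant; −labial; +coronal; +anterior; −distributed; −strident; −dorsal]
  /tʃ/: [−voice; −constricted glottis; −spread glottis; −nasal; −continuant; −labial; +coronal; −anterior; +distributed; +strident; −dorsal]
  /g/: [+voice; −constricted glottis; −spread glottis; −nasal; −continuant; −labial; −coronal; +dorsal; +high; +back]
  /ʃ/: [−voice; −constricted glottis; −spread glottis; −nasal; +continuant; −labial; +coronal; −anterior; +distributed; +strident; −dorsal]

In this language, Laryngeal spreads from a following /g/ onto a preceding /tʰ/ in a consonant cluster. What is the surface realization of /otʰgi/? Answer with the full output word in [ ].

[odgi]

The Laryngeal node dominates the terminals [voice], [constricted glottis], [spread glottis].
Spreading Laryngeal from /g/ onto /tʰ/ replaces those values with /g/'s: [+voice], [−constricted glottis], [−spread glottis]. Features outside Laryngeal ([nasal], [continuant], [labial], …) stay as in /tʰ/.
This feature bundle is that of [d], so /otʰgi/ surfaces as [odgi].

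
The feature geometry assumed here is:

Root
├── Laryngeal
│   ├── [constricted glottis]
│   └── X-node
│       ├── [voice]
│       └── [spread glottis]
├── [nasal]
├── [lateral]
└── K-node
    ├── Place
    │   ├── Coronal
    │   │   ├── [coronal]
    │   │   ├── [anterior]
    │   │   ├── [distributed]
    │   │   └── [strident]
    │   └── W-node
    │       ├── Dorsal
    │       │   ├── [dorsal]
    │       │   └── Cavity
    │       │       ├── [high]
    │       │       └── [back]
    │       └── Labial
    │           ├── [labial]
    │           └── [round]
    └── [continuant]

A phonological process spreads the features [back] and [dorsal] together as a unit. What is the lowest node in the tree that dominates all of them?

Dorsal

[back] is immediately dominated by Cavity.
[dorsal] is immediately dominated by Dorsal.
Dorsal is the lowest common ancestor — every listed feature sits under it, and no single subconstituent of Dorsal covers them all.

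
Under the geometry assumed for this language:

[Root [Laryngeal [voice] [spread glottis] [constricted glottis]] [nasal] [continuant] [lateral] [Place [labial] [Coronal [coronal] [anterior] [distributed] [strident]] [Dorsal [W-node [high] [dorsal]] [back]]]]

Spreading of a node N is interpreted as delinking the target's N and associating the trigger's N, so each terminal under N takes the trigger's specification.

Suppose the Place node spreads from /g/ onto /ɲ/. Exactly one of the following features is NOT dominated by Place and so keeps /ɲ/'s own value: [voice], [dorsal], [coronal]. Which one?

[voice]

Under this geometry, Place contains [labial], [coronal], [anterior], [distributed], [strident], [high], [dorsal], [back].
Of the listed options, [coronal], [dorsal] are among these and would be overwritten by spreading Place.
But [voice] is a dependent of Laryngeal, outside Place; it is therefore untouched by the spreading.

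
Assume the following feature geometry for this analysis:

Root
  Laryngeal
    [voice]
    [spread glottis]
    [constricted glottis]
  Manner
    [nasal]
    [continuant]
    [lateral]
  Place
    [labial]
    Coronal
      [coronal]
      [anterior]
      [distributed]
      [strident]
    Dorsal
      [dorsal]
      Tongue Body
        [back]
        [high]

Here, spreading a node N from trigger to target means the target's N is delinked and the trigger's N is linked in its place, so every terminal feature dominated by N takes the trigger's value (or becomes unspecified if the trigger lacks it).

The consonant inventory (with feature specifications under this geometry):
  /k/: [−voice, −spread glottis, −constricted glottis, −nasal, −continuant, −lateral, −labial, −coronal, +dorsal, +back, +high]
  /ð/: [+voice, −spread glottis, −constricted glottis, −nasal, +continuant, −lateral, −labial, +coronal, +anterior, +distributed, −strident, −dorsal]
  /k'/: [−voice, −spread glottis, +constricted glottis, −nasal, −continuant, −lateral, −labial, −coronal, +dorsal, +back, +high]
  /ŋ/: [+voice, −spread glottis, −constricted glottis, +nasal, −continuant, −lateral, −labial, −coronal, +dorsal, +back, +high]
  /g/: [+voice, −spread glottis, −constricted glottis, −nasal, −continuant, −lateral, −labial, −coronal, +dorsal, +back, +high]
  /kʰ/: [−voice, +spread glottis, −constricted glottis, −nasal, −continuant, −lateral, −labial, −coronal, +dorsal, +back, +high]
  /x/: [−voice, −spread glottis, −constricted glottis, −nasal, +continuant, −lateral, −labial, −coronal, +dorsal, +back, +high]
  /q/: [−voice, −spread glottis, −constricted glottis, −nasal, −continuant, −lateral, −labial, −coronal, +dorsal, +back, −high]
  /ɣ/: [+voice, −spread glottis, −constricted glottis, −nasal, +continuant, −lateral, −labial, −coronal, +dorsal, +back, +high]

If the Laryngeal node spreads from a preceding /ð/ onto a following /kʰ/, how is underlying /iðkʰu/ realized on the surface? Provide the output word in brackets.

[iðgu]

Laryngeal immediately or transitively dominates [voice], [spread glottis], [constricted glottis].
After delinking /kʰ/'s Laryngeal and linking /ð/'s, the affected terminals become [+voice], [−spread glottis], [−constricted glottis]; [nasal], [continuant], [lateral], … (outside Laryngeal) are retained from /kʰ/.
Among the inventory, only /g/ has exactly this specification, giving the surface form [iðgu].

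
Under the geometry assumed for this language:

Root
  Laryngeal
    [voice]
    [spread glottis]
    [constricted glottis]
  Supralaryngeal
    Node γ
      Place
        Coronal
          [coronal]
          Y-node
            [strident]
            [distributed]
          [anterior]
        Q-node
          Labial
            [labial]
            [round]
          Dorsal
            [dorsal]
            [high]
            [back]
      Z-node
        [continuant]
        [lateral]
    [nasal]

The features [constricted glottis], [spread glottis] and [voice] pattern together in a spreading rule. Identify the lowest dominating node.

Laryngeal

[constricted glottis]: Root / Laryngeal / [constricted glottis].
[spread glottis]: Root / Laryngeal / [spread glottis].
[voice]: Root / Laryngeal / [voice].
The lowest node appearing on every path is Laryngeal; each proper daughter of Laryngeal fails to dominate at least one of the listed features.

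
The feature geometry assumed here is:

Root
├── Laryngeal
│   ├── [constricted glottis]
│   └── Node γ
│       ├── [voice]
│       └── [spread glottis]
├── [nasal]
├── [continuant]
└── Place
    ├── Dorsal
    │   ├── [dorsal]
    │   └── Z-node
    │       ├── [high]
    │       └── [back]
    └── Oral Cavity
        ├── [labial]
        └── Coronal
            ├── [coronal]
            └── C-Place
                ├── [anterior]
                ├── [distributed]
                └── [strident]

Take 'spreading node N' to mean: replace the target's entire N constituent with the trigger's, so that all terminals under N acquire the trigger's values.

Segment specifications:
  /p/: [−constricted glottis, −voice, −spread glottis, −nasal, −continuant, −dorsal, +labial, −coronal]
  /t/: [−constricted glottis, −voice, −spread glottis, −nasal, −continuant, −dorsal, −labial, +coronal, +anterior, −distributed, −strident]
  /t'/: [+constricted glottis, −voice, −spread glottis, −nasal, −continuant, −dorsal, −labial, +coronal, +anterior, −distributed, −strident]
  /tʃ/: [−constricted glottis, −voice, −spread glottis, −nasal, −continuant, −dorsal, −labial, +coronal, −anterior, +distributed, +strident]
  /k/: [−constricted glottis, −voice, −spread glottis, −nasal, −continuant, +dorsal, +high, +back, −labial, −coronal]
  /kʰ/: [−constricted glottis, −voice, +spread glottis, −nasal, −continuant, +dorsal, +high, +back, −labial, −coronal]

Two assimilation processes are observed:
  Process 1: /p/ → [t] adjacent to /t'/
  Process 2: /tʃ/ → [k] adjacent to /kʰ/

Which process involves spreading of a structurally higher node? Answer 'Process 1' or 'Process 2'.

Process 2

Process 1 alters [labial], [coronal], [anterior], [distributed], [strident]; the lowest common ancestor is Oral Cavity (depth 2 from Root).
In Process 2, [coronal], [anterior], [distributed], [strident], [dorsal], [high], [back] change, so the minimal spreading node is Place at depth 1.
Place (depth 1) sits above Oral Cavity (depth 2), making Process 2 the one with the higher spreading node.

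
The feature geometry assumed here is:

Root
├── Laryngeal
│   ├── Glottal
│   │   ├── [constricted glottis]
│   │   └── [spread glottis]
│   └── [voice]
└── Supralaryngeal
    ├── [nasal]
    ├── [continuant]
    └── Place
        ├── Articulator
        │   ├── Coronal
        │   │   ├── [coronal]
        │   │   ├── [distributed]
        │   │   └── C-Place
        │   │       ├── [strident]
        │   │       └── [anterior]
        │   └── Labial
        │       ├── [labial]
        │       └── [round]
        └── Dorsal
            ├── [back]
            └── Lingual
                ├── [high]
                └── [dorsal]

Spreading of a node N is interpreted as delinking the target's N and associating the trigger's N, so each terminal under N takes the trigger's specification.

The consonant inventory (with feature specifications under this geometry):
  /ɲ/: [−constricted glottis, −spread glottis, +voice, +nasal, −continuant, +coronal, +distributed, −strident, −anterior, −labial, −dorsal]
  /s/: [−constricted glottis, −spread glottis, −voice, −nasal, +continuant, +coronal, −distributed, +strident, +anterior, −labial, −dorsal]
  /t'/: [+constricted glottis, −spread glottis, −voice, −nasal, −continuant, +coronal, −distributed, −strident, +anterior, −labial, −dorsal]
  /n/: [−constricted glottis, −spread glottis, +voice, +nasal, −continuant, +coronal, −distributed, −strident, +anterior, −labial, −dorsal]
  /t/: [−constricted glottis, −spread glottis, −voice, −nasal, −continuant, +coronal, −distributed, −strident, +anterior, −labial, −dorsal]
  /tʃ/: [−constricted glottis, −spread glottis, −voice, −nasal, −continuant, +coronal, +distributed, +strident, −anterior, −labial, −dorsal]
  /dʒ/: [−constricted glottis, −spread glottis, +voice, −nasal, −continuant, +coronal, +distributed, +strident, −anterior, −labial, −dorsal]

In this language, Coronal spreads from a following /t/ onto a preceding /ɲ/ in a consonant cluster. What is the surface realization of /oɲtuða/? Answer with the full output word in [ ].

[ontuða]

The Coronal node dominates the terminals [coronal], [distributed], [strident], [anterior].
After delinking /ɲ/'s Coronal and linking /t/'s, the affected terminals become [+coronal], [−distributed], [−strident], [+anterior]; [constricted glottis], [spread glottis], [voice], … (outside Coronal) are retained from /ɲ/.
This feature bundle is that of [n], so /oɲtuða/ surfaces as [ontuða].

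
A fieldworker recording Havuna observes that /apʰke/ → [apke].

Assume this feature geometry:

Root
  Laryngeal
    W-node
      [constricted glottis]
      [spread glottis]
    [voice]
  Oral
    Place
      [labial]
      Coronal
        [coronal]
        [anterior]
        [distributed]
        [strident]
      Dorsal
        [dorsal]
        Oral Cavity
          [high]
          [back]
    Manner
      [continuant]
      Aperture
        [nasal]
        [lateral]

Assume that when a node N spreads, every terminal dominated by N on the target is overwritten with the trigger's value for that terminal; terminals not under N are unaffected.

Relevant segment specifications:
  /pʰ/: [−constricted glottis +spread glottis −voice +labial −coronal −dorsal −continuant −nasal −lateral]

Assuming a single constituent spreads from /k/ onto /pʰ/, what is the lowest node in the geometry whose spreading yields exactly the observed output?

The alternation /pʰ/ → [p] changes [spread glottis] and nothing else.
Since just one terminal is affected and it takes /k/'s value, spreading the terminal [spread glottis] alone is sufficient and minimal.
Features on which the two segments disagree outside [spread glottis], such as [dorsal], [labial], are unchanged — nothing dominating them spread, and [spread glottis] is the minimal sufficient constituent.

[spread glottis]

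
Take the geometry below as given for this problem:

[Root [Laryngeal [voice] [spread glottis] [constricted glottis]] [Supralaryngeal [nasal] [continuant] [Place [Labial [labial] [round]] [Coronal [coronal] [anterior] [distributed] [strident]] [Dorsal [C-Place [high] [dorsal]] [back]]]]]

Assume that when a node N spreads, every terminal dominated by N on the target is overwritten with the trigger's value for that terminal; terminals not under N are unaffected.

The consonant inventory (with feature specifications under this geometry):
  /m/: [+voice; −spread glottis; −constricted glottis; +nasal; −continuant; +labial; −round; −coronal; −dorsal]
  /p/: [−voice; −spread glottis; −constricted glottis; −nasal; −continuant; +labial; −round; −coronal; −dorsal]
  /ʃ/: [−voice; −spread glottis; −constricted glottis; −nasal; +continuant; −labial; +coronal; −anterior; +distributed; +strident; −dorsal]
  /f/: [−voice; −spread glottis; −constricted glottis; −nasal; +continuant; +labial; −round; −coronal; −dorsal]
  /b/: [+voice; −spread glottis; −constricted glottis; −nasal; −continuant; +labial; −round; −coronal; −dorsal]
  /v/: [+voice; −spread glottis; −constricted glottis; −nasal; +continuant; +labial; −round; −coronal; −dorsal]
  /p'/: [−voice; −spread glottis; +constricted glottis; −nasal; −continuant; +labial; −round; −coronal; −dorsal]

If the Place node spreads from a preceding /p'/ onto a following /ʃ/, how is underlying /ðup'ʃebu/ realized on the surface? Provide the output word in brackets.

The Place node dominates the terminals [labial], [round], [coronal], [anterior], [distributed], [strident], [high], [dorsal], [back].
The target acquires /p'/'s values for everything under Place — [+labial], [−round], [−coronal], [−dorsal] — while keeping its own [voice], [spread glottis], [constricted glottis], ….
The resulting bundle matches /f/ in the inventory; substituting it for /ʃ/ gives [ðup'febu].

[ðup'febu]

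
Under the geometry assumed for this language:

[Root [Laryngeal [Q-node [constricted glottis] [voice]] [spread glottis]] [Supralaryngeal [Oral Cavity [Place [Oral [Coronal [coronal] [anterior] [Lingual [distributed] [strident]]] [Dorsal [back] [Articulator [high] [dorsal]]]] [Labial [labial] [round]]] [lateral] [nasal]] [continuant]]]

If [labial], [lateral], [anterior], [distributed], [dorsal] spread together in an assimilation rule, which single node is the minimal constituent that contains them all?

Oral Cavity

[labial]: Root ▹ Supralaryngeal ▹ Oral Cavity ▹ Place ▹ Labial ▹ [labial].
[lateral]: Root ▹ Supralaryngeal ▹ Oral Cavity ▹ [lateral].
[anterior]: Root ▹ Supralaryngeal ▹ Oral Cavity ▹ Place ▹ Oral ▹ Coronal ▹ [anterior].
[distributed]: Root ▹ Supralaryngeal ▹ Oral Cavity ▹ Place ▹ Oral ▹ Coronal ▹ Lingual ▹ [distributed].
[dorsal]: Root ▹ Supralaryngeal ▹ Oral Cavity ▹ Place ▹ Oral ▹ Dorsal ▹ Articulator ▹ [dorsal].
The listed terminals split across distinct daughters of Oral Cavity, so Oral Cavity itself is the smallest node containing them all.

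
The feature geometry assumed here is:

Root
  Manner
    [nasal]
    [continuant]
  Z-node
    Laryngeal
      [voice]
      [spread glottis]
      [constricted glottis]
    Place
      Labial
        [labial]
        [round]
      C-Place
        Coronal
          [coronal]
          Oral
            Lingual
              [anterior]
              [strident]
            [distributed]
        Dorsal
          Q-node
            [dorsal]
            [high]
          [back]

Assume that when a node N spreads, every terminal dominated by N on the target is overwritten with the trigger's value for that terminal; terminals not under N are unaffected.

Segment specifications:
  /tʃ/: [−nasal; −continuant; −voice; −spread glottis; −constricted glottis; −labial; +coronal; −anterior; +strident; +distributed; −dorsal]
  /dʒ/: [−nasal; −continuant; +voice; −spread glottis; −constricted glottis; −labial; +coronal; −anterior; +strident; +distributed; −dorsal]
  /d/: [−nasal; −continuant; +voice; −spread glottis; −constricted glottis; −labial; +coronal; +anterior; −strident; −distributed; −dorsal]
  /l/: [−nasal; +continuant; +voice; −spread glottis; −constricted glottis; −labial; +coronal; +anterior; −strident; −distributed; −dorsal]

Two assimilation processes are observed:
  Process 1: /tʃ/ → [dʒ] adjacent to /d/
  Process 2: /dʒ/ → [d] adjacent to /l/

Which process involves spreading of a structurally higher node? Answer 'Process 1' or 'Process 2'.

Process 1: the feature that changes is [voice]; the minimal node is [voice] (depth 3).
Process 2 alters [anterior], [distributed], [strident]; the lowest common ancestor is Oral (depth 5 from Root).
Depth 3 < depth 5; Process 1 involves the structurally higher constituent [voice].

Process 1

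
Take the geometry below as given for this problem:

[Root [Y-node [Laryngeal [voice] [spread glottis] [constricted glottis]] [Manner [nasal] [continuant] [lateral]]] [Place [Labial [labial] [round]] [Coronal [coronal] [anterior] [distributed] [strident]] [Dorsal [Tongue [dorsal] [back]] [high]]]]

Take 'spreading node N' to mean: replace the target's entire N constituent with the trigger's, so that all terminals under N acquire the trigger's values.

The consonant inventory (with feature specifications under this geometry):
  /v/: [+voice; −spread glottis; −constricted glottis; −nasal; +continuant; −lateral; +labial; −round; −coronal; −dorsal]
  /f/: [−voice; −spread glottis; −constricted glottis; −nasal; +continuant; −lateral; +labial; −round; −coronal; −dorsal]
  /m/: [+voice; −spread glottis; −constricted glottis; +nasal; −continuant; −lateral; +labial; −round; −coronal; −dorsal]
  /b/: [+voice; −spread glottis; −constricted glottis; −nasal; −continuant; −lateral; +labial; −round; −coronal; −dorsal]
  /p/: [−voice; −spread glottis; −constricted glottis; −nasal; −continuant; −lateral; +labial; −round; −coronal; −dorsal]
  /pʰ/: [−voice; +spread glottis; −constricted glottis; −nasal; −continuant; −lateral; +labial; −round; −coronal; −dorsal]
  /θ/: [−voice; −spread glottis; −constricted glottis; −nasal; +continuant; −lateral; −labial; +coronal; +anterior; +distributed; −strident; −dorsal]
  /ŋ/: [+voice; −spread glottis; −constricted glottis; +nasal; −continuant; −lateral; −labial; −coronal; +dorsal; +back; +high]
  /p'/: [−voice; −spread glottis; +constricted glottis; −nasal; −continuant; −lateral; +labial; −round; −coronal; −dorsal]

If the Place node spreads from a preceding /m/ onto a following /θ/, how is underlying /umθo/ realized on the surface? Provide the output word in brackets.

[umfo]

Place immediately or transitively dominates [labial], [round], [coronal], [anterior], [distributed], [strident], [dorsal], [back], [high].
Spreading Place from /m/ onto /θ/ replaces those values with /m/'s: [+labial], [−round], [−coronal], [−dorsal]. Features outside Place ([voice], [spread glottis], [constricted glottis], …) stay as in /θ/.
This feature bundle is that of [f], so /umθo/ surfaces as [umfo].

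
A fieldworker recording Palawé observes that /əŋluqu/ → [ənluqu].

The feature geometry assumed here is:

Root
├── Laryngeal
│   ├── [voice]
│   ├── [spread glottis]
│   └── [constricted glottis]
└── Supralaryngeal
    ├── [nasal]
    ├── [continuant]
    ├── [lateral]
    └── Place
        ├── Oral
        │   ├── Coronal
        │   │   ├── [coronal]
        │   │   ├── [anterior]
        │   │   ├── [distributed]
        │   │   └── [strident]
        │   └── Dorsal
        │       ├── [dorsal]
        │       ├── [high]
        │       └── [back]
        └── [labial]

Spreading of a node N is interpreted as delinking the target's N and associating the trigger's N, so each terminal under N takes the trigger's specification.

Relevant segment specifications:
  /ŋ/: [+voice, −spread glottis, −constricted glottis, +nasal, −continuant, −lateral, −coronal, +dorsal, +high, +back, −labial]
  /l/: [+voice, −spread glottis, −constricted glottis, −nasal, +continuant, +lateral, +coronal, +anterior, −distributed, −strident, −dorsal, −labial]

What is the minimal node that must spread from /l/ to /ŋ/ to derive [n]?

Oral

The alternation /ŋ/ → [n] changes [coronal], [anterior], [distributed], [strident], [dorsal], [high], [back] and nothing else.
The smallest constituent containing every changed terminal is Oral — each of its daughters lacks at least one of the affected features.
If Oral spreads, every terminal under it takes /l/'s value, producing [n] as observed.
[nasal], [lateral] stay as in /ŋ/ although /l/ differs there, so no node dominating them spread; among the remaining candidates Oral is the lowest that derives the output.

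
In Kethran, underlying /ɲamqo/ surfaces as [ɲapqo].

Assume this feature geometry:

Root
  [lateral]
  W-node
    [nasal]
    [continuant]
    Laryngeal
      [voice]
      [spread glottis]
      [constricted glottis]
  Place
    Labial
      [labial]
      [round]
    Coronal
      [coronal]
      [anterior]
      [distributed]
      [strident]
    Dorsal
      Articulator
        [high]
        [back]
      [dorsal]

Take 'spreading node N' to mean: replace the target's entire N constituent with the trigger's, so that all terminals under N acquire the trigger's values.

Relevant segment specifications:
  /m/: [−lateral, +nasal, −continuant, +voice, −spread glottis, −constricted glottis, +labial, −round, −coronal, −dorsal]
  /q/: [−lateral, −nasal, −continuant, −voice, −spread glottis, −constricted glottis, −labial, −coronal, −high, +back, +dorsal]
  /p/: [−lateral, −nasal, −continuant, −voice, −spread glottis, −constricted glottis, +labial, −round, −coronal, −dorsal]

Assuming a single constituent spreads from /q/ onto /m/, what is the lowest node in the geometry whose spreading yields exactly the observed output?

W-node

Comparing /m/ with its surface form [p], the features that change are [voice], [nasal].
In this geometry the lowest node dominating all of them is W-node: every daughter of W-node dominates only a proper subset, so no lower node suffices.
If W-node spreads, every terminal under it takes /q/'s value, producing [p] as observed.
[labial], [dorsal] — on which /q/ differs from /m/ — are unchanged, so Root cannot have spread; the constituent is no larger than W-node.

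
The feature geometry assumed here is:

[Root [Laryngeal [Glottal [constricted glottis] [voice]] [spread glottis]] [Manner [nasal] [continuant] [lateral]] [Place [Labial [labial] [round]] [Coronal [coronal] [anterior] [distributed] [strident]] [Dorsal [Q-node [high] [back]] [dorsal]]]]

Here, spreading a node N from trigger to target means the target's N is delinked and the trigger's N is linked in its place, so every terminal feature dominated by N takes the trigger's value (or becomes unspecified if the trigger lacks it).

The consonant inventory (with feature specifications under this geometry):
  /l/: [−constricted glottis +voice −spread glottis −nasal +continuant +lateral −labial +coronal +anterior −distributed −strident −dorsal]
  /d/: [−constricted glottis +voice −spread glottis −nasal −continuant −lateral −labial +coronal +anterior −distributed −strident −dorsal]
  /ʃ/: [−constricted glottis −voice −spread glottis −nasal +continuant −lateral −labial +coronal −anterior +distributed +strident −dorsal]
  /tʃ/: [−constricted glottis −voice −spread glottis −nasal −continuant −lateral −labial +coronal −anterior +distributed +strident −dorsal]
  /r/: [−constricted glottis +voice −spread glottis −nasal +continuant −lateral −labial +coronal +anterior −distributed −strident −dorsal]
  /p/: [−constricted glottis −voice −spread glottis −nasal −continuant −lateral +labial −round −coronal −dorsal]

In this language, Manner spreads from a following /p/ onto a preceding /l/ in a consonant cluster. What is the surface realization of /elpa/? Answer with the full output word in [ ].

[edpa]

The Manner node dominates the terminals [nasal], [continuant], [lateral].
Spreading Manner from /p/ onto /l/ replaces those values with /p/'s: [−nasal], [−continuant], [−lateral]. Features outside Manner ([constricted glottis], [voice], [spread glottis], …) stay as in /l/.
Among the inventory, only /d/ has exactly this specification, giving the surface form [edpa].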